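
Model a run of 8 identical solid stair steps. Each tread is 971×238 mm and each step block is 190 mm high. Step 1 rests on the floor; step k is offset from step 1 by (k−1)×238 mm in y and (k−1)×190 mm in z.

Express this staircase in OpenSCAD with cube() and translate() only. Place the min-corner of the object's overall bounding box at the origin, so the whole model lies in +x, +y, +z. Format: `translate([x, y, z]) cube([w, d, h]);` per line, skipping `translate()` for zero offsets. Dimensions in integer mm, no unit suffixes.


cube([971, 238, 190]);
translate([0, 238, 190]) cube([971, 238, 190]);
translate([0, 476, 380]) cube([971, 238, 190]);
translate([0, 714, 570]) cube([971, 238, 190]);
translate([0, 952, 760]) cube([971, 238, 190]);
translate([0, 1190, 950]) cube([971, 238, 190]);
translate([0, 1428, 1140]) cube([971, 238, 190]);
translate([0, 1666, 1330]) cube([971, 238, 190]);


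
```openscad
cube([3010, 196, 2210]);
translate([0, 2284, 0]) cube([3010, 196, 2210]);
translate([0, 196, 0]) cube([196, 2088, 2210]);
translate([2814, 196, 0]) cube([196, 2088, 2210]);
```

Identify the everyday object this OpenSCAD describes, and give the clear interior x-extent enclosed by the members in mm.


A house (or room) frame. The interior width is 2618 mm.

Four 2210 mm walls enclosing a rectangle with no floor or roof — a room or house frame. Outside width is 3010 mm and wall thickness is 196 mm, so the interior width is 3010 − 2 × 196 = 2618 mm.


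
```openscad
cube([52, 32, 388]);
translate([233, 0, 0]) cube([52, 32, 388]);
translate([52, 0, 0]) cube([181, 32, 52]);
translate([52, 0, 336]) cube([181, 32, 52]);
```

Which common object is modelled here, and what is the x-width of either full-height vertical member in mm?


A picture frame. The border width is 52 mm.

Four thin pieces enclosing a rectangular opening — a picture frame. The two full-height stiles are 388 mm tall; the top rail sits at z = 336 and is 52 mm tall, so the border above the opening is 388 − 336 = 52 mm, matching the stile x-width.


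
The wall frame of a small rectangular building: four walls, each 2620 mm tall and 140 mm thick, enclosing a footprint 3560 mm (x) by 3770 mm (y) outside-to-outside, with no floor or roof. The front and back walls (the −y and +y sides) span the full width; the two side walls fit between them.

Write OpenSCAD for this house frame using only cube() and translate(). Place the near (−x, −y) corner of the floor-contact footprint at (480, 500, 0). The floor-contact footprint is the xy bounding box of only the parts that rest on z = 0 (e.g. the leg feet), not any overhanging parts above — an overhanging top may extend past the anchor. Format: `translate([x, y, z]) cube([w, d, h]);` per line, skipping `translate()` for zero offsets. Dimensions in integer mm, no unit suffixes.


translate([480, 500, 0]) cube([3560, 140, 2620]);
translate([480, 4130, 0]) cube([3560, 140, 2620]);
translate([480, 640, 0]) cube([140, 3490, 2620]);
translate([3900, 640, 0]) cube([140, 3490, 2620]);


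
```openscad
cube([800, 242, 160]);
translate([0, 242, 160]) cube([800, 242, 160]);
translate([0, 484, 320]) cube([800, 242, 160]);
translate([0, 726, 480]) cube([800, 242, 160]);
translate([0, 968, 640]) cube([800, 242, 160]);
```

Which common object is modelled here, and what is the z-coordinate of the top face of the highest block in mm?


A staircase. The total rise is 800 mm.

5 identical blocks, each offset up and back from the previous — a staircase. Each step is 160 mm tall and there are 5 of them, so the total rise is 5 × 160 = 800 mm.


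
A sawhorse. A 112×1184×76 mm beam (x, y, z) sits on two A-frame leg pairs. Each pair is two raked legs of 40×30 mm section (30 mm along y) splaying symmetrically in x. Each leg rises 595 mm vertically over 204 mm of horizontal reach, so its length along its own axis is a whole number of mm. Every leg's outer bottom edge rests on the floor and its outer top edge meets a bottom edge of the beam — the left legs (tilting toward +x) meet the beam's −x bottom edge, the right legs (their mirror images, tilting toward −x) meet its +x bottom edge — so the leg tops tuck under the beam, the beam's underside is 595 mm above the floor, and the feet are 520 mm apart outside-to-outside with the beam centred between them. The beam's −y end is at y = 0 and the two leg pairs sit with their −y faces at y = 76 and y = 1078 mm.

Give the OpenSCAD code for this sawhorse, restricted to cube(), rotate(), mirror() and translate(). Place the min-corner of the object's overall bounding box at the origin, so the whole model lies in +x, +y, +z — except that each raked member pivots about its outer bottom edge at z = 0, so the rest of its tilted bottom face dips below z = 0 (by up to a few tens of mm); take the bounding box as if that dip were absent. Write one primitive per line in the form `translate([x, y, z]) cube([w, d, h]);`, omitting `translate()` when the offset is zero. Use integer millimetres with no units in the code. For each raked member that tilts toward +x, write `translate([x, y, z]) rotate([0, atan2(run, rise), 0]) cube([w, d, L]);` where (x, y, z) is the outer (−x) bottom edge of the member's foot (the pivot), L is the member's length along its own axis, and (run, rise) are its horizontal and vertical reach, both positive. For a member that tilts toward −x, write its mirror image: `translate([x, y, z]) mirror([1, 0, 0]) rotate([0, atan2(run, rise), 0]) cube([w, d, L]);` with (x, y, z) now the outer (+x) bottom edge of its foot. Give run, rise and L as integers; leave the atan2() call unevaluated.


// leg length = √(204² + 595²) = 629
// right-leg outer foot x = 2·204 + 112 = 520
// beam min-corner = (204, 0, 595)
translate([204, 0, 595]) cube([112, 1184, 76]);
translate([0, 76, 0]) rotate([0, atan2(204, 595), 0]) cube([40, 30, 629]);
translate([520, 76, 0]) mirror([1, 0, 0]) rotate([0, atan2(204, 595), 0]) cube([40, 30, 629]);
translate([0, 1078, 0]) rotate([0, atan2(204, 595), 0]) cube([40, 30, 629]);
translate([520, 1078, 0]) mirror([1, 0, 0]) rotate([0, atan2(204, 595), 0]) cube([40, 30, 629]);


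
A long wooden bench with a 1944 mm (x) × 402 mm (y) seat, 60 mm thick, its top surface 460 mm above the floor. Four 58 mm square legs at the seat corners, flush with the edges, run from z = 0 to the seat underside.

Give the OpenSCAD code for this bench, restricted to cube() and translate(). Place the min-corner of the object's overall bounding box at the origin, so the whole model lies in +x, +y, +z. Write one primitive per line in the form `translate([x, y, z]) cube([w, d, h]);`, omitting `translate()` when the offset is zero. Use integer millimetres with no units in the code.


translate([0, 0, 400]) cube([1944, 402, 60]);
cube([58, 58, 400]);
translate([0, 344, 0]) cube([58, 58, 400]);
translate([1886, 0, 0]) cube([58, 58, 400]);
translate([1886, 344, 0]) cube([58, 58, 400]);


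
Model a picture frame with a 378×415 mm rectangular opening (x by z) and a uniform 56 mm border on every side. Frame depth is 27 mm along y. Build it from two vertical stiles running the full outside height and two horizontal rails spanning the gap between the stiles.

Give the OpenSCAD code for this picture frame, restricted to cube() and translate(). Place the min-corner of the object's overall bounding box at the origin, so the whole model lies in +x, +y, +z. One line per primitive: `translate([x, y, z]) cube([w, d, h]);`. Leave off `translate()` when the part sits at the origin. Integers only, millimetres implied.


cube([56, 27, 527]);
translate([434, 0, 0]) cube([56, 27, 527]);
translate([56, 0, 0]) cube([378, 27, 56]);
translate([56, 0, 471]) cube([378, 27, 56]);


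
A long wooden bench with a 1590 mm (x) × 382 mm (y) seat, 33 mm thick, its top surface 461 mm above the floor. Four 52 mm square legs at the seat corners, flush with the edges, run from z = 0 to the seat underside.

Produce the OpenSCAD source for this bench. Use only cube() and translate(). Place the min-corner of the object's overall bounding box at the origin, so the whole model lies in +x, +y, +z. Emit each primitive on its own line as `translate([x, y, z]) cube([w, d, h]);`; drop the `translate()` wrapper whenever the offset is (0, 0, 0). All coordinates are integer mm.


// leg_h = 461 − 33 = 428
translate([0, 0, 428]) cube([1590, 382, 33]);
cube([52, 52, 428]);
translate([0, 330, 0]) cube([52, 52, 428]);
translate([1538, 0, 0]) cube([52, 52, 428]);
translate([1538, 330, 0]) cube([52, 52, 428]);


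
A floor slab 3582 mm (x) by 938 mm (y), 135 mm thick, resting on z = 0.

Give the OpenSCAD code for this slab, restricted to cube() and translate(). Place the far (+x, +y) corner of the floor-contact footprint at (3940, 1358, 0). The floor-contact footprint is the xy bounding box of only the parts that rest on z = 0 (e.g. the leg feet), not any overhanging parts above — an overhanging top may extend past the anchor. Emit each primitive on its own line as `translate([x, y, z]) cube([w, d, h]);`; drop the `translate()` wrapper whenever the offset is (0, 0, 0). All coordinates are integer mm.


translate([358, 420, 0]) cube([3582, 938, 135]);


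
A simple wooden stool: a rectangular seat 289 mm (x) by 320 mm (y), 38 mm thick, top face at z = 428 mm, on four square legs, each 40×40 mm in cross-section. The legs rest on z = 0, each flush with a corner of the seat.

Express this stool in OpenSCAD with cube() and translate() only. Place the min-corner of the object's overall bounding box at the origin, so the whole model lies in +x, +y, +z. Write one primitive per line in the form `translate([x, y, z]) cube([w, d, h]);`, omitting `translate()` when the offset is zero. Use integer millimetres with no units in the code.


// leg_h = 428 - 38 = 390
translate([0, 0, 390]) cube([289, 320, 38]);
cube([40, 40, 390]);
translate([249, 0, 0]) cube([40, 40, 390]);
translate([0, 280, 0]) cube([40, 40, 390]);
translate([249, 280, 0]) cube([40, 40, 390]);


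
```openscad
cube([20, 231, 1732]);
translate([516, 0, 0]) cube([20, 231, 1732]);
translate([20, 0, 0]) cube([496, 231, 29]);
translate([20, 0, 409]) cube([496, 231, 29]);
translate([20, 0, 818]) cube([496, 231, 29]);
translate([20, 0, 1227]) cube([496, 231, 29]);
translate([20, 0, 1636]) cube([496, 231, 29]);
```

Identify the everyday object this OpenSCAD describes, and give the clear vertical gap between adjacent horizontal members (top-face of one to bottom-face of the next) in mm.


A bookshelf. The clear shelf gap is 380 mm.

Two tall side panels with 5 horizontal boards between them — a bookshelf. The first two shelf undersides are at z = 0 and z = 409; with shelf thickness 29, the clear gap is 409 − 0 − 29 = 380 mm.


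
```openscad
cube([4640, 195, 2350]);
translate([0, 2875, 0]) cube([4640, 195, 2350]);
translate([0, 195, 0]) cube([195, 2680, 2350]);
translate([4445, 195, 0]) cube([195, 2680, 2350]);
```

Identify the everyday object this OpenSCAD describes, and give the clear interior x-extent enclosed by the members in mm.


A house (or room) frame. The interior width is 4250 mm.

Four 2350 mm walls enclosing a rectangle with no floor or roof — a room or house frame. Outside width is 4640 mm and wall thickness is 195 mm, so the interior width is 4640 − 2 × 195 = 4250 mm.


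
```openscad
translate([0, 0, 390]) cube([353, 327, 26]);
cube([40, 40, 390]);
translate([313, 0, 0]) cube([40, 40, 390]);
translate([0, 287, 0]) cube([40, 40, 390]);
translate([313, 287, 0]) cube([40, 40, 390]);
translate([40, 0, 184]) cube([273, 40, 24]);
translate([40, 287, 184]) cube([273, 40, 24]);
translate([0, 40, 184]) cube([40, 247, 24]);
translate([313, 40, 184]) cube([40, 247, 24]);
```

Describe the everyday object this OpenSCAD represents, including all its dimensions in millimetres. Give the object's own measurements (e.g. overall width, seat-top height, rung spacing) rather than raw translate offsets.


A four-legged stool. The seat is a 353×327×26 mm slab whose top surface is at z = 416 mm; four square legs, each 40×40 mm in cross-section, run from the floor (z = 0) to the underside of the seat, each flush with a corner of the seat. Four stretchers, 40 mm wide and 24 mm tall, connect adjacent legs with their undersides at z = 184 mm, each running between the inner faces of the legs it joins and aligned with the legs' outer faces on the other axis.


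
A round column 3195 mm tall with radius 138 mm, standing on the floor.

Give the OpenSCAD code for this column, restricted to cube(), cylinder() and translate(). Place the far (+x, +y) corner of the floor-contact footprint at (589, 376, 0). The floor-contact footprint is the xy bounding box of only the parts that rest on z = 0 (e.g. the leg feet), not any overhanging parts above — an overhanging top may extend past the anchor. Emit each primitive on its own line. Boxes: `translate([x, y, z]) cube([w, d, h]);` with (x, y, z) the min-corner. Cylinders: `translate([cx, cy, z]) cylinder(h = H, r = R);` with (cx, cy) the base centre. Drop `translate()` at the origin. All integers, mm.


translate([451, 238, 0]) cylinder(h = 3195, r = 138);


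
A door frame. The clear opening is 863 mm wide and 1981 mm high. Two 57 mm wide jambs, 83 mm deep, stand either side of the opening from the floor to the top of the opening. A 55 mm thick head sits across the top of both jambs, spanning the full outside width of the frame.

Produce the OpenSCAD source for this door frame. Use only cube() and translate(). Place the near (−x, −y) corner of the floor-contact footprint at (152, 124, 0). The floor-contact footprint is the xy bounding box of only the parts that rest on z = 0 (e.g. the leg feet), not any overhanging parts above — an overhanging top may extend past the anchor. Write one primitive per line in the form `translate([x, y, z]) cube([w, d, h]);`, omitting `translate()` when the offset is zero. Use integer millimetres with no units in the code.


translate([152, 124, 0]) cube([57, 83, 1981]);
translate([1072, 124, 0]) cube([57, 83, 1981]);
translate([152, 124, 1981]) cube([977, 83, 55]);


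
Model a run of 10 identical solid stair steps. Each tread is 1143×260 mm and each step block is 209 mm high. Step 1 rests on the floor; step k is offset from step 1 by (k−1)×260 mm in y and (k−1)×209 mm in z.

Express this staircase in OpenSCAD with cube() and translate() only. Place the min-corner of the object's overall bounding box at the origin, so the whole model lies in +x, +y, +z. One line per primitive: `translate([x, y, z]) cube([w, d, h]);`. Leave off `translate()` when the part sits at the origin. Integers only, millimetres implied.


cube([1143, 260, 209]);
translate([0, 260, 209]) cube([1143, 260, 209]);
translate([0, 520, 418]) cube([1143, 260, 209]);
translate([0, 780, 627]) cube([1143, 260, 209]);
translate([0, 1040, 836]) cube([1143, 260, 209]);
translate([0, 1300, 1045]) cube([1143, 260, 209]);
translate([0, 1560, 1254]) cube([1143, 260, 209]);
translate([0, 1820, 1463]) cube([1143, 260, 209]);
translate([0, 2080, 1672]) cube([1143, 260, 209]);
translate([0, 2340, 1881]) cube([1143, 260, 209]);


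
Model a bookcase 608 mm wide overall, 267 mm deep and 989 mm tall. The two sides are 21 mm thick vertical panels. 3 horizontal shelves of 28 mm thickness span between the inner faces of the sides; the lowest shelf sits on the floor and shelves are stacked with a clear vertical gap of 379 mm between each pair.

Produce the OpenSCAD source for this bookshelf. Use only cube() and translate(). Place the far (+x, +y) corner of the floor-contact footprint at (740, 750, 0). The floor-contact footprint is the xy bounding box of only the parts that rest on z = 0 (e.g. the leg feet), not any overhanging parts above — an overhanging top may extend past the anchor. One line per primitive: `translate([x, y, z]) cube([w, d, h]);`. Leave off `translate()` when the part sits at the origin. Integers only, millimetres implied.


translate([132, 483, 0]) cube([21, 267, 989]);
translate([719, 483, 0]) cube([21, 267, 989]);
translate([153, 483, 0]) cube([566, 267, 28]);
translate([153, 483, 407]) cube([566, 267, 28]);
translate([153, 483, 814]) cube([566, 267, 28]);


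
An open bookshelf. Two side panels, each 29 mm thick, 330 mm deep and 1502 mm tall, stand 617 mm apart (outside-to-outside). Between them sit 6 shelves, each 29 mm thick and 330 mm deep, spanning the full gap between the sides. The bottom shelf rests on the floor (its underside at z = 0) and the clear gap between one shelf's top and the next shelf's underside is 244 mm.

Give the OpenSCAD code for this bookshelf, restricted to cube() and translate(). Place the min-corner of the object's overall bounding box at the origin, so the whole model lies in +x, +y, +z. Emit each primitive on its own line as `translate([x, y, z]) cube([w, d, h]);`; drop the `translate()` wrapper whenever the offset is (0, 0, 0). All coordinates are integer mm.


cube([29, 330, 1502]);
translate([588, 0, 0]) cube([29, 330, 1502]);
translate([29, 0, 0]) cube([559, 330, 29]);
translate([29, 0, 273]) cube([559, 330, 29]);
translate([29, 0, 546]) cube([559, 330, 29]);
translate([29, 0, 819]) cube([559, 330, 29]);
translate([29, 0, 1092]) cube([559, 330, 29]);
translate([29, 0, 1365]) cube([559, 330, 29]);


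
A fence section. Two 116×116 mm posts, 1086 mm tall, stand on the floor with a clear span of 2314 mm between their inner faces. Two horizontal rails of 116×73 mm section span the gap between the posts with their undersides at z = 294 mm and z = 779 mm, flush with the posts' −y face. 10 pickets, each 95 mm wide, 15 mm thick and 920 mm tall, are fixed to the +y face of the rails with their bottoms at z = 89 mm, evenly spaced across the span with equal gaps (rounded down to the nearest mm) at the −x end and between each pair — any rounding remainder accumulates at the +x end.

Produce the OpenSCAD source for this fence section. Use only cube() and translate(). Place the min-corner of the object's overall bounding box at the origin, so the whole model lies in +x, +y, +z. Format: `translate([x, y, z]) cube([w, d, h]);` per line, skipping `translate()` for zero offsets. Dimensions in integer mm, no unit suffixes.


cube([116, 116, 1086]);
translate([2430, 0, 0]) cube([116, 116, 1086]);
translate([116, 0, 294]) cube([2314, 116, 73]);
translate([116, 0, 779]) cube([2314, 116, 73]);
translate([240, 116, 89]) cube([95, 15, 920]);
translate([459, 116, 89]) cube([95, 15, 920]);
translate([678, 116, 89]) cube([95, 15, 920]);
translate([897, 116, 89]) cube([95, 15, 920]);
translate([1116, 116, 89]) cube([95, 15, 920]);
translate([1335, 116, 89]) cube([95, 15, 920]);
translate([1554, 116, 89]) cube([95, 15, 920]);
translate([1773, 116, 89]) cube([95, 15, 920]);
translate([1992, 116, 89]) cube([95, 15, 920]);
translate([2211, 116, 89]) cube([95, 15, 920]);


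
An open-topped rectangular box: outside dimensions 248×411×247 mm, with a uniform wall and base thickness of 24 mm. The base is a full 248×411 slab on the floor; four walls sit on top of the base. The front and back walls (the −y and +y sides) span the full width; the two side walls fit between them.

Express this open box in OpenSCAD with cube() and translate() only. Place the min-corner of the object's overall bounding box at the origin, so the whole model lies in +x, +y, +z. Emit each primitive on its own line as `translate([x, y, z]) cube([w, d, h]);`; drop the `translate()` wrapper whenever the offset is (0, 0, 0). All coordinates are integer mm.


cube([248, 411, 24]);
translate([0, 0, 24]) cube([248, 24, 223]);
translate([0, 387, 24]) cube([248, 24, 223]);
translate([0, 24, 24]) cube([24, 363, 223]);
translate([224, 24, 24]) cube([24, 363, 223]);


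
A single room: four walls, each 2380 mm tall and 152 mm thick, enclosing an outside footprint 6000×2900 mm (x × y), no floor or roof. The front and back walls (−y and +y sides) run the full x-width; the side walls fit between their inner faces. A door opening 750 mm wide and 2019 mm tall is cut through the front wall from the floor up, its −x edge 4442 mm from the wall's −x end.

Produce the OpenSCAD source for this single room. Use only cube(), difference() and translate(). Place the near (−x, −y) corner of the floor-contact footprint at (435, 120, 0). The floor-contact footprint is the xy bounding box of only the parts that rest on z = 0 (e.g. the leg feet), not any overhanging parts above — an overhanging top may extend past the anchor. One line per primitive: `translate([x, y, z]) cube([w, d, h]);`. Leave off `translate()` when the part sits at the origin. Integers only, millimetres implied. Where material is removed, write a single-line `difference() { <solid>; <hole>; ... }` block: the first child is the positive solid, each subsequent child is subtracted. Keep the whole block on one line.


difference() { translate([435, 120, 0]) cube([6000, 152, 2380]); translate([4877, 120, 0]) cube([750, 152, 2019]); }
translate([435, 2868, 0]) cube([6000, 152, 2380]);
translate([435, 272, 0]) cube([152, 2596, 2380]);
translate([6283, 272, 0]) cube([152, 2596, 2380]);


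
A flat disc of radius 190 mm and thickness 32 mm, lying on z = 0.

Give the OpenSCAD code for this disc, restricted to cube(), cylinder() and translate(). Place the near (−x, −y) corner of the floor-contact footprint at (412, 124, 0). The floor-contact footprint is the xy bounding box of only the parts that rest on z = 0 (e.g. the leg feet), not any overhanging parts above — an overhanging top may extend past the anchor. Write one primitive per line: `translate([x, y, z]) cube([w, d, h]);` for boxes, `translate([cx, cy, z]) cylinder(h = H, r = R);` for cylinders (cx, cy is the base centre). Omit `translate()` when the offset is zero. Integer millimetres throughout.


translate([602, 314, 0]) cylinder(h = 32, r = 190);


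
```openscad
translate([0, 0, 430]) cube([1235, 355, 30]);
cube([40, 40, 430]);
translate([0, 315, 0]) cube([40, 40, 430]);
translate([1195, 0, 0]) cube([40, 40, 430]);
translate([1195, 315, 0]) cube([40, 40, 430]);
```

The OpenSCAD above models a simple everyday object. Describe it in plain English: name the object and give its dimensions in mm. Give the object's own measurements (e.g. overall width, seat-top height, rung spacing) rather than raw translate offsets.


A long wooden bench with a 1235 mm (x) × 355 mm (y) seat, 30 mm thick, its top surface 460 mm above the floor. Four 40 mm square legs at the seat corners, flush with the edges, run from z = 0 to the seat underside.


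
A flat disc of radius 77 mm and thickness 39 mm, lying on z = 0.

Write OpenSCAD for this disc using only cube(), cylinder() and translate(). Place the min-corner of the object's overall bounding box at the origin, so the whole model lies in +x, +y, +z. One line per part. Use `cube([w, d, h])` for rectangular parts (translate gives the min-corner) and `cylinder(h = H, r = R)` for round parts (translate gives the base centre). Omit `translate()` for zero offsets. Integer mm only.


translate([77, 77, 0]) cylinder(h = 39, r = 77);


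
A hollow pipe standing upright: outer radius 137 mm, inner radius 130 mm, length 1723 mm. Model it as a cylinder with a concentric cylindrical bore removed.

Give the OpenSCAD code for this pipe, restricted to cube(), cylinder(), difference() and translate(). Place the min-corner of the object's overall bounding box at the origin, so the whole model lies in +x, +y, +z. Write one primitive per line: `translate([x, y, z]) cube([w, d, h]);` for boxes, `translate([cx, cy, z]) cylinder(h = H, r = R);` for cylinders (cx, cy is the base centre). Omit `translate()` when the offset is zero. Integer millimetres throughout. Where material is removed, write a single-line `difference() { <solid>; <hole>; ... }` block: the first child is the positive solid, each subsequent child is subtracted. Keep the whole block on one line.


difference() { translate([137, 137, 0]) cylinder(h = 1723, r = 137); translate([137, 137, 0]) cylinder(h = 1723, r = 130); }


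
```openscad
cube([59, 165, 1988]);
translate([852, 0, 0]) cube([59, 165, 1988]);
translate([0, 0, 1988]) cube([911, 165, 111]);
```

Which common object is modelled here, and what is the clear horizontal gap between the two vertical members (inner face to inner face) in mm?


A door frame. The clear opening width is 793 mm.

Two 1988 mm tall posts with a header on top — a door frame. The left jamb is 59 mm wide at x = 0; the right jamb starts at x = 852. The clear opening is 852 − 59 = 793 mm.


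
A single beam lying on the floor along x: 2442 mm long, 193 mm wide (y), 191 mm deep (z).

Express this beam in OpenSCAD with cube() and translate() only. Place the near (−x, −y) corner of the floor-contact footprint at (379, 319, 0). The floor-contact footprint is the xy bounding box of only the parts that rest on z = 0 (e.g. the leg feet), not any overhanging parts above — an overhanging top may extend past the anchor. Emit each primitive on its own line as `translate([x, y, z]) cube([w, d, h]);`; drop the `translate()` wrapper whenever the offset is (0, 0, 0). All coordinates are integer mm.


translate([379, 319, 0]) cube([2442, 193, 191]);


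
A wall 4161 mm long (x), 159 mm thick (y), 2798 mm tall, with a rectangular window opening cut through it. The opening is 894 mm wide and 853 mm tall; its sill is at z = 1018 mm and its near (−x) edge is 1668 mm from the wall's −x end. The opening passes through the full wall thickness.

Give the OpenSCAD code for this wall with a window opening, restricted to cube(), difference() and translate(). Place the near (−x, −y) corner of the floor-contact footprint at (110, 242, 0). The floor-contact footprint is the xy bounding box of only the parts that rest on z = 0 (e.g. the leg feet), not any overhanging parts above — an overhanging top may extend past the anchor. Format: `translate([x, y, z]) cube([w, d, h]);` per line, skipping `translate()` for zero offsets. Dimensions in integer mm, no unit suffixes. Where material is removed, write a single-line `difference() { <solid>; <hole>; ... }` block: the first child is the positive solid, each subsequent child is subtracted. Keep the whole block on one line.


difference() { translate([110, 242, 0]) cube([4161, 159, 2798]); translate([1778, 242, 1018]) cube([894, 159, 853]); }


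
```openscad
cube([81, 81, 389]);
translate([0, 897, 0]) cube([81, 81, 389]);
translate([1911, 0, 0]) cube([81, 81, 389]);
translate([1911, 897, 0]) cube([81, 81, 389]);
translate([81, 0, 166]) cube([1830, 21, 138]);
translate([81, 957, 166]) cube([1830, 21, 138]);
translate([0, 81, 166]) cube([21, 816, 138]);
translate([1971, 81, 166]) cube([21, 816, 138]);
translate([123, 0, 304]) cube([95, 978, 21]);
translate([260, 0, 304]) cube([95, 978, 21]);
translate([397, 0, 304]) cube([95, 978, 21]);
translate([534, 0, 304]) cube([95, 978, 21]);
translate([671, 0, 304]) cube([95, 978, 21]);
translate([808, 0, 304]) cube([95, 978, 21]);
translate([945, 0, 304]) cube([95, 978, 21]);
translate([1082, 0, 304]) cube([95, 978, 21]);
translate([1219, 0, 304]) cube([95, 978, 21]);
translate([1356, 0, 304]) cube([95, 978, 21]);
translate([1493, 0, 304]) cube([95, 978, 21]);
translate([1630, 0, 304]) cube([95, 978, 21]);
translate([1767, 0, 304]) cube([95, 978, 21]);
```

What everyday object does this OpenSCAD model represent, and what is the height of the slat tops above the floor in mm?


A bed frame. The slat-top height is 325 mm.

Four posts, four rails, and a row of slats — a bed frame. Slats sit on the rails at z = 166 + 138 = 304; with slat thickness 21, the top is 325 mm.


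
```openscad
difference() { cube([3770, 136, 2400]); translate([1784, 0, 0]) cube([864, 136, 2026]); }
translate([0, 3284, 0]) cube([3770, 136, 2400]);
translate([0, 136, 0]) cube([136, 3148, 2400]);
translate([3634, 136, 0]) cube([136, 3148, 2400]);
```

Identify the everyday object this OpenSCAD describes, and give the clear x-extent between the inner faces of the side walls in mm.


A single room. The interior width is 3498 mm.

Four walls enclosing a rectangle with a door in the front wall — a room. Outside width 3770 minus two 136 mm walls gives 3498 mm.


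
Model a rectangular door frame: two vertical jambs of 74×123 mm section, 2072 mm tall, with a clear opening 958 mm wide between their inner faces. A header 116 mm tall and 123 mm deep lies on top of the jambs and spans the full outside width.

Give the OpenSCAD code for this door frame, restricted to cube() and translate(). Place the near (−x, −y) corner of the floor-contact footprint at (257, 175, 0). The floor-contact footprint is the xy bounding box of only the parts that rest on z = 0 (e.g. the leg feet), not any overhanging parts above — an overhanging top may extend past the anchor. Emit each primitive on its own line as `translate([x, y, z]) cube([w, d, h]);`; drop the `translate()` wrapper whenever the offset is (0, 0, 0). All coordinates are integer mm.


translate([257, 175, 0]) cube([74, 123, 2072]);
translate([1289, 175, 0]) cube([74, 123, 2072]);
translate([257, 175, 2072]) cube([1106, 123, 116]);


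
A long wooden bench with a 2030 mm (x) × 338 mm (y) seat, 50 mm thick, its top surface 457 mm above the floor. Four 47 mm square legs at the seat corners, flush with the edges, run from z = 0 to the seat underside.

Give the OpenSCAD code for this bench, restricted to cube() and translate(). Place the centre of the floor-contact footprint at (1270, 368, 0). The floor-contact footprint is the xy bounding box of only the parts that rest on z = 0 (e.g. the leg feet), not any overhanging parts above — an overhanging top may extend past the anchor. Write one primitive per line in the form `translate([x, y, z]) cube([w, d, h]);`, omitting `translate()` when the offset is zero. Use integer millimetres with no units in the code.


// leg_h = 457 − 50 = 407
translate([255, 199, 407]) cube([2030, 338, 50]);
translate([255, 199, 0]) cube([47, 47, 407]);
translate([255, 490, 0]) cube([47, 47, 407]);
translate([2238, 199, 0]) cube([47, 47, 407]);
translate([2238, 490, 0]) cube([47, 47, 407]);


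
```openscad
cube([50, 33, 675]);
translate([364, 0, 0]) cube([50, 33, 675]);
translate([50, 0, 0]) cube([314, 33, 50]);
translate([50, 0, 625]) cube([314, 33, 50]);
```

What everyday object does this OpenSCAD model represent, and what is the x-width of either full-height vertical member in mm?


A picture frame. The border width is 50 mm.

Four thin pieces enclosing a rectangular opening — a picture frame. The two full-height stiles are 675 mm tall; the top rail sits at z = 625 and is 50 mm tall, so the border above the opening is 675 − 625 = 50 mm, matching the stile x-width.


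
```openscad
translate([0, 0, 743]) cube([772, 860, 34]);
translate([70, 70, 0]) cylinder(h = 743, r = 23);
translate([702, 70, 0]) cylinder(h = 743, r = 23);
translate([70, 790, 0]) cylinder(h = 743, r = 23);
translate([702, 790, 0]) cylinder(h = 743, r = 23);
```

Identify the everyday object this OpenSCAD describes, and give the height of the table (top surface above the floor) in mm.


A table. The table height is 777 mm.

A 772×860×34 slab sits at z = 743 on four Ø46 mm round legs — a table. The top surface is at 743 + 34 = 777 mm.


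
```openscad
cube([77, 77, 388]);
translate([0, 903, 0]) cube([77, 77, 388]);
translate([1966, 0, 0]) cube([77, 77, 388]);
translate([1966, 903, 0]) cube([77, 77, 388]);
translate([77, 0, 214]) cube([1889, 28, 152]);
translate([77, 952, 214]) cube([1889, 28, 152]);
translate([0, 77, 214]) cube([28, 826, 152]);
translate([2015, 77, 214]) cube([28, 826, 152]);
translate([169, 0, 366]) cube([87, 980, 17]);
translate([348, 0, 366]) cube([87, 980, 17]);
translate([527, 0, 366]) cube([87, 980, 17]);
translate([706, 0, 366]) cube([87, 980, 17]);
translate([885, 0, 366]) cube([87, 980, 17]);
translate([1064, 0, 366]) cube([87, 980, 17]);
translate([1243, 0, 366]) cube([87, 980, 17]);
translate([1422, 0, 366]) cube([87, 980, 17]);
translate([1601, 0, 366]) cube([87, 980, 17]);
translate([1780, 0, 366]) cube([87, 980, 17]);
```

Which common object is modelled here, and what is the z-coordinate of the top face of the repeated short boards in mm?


A bed frame. The slat-top height is 383 mm.

Four posts, four rails, and a row of slats — a bed frame. Slats sit on the rails at z = 214 + 152 = 366; with slat thickness 17, the top is 383 mm.


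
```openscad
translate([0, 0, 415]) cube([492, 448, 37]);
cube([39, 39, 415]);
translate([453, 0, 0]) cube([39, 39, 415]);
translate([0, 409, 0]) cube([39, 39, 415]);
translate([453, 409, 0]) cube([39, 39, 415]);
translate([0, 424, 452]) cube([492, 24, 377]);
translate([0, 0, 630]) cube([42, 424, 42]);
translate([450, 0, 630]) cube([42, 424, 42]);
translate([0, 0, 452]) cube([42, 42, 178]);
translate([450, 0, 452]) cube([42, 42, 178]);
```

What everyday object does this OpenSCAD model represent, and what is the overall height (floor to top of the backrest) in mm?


A chair. The overall height is 829 mm.

A slab on four corner posts with a tall panel at the back — a chair. The seat slab sits at z = 415 with thickness 37, and the 377 mm backrest starts at the seat top, so the overall height is 415 + 37 + 377 = 829 mm.


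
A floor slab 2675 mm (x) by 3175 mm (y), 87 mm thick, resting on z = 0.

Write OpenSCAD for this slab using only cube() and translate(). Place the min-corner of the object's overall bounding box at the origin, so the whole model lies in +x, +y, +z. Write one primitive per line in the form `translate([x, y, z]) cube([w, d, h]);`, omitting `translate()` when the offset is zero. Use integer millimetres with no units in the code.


cube([2675, 3175, 87]);


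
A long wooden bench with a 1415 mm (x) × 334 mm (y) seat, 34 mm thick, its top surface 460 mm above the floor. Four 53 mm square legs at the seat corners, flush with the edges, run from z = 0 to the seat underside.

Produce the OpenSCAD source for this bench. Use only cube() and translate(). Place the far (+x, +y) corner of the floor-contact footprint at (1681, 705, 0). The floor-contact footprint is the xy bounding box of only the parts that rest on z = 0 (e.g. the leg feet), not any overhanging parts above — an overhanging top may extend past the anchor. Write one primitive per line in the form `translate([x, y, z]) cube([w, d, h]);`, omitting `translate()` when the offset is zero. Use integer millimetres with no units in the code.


translate([266, 371, 426]) cube([1415, 334, 34]);
translate([266, 371, 0]) cube([53, 53, 426]);
translate([266, 652, 0]) cube([53, 53, 426]);
translate([1628, 371, 0]) cube([53, 53, 426]);
translate([1628, 652, 0]) cube([53, 53, 426]);


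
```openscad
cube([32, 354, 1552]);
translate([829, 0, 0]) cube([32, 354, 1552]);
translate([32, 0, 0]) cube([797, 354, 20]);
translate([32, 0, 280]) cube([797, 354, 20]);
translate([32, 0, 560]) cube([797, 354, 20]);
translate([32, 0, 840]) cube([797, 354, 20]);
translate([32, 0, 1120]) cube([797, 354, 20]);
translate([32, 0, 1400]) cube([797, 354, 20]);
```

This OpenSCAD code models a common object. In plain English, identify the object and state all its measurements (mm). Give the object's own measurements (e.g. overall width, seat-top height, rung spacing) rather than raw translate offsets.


An open bookshelf. Two side panels, each 32 mm thick, 354 mm deep and 1552 mm tall, stand 861 mm apart (outside-to-outside). Between them sit 6 shelves, each 20 mm thick and 354 mm deep, spanning the full gap between the sides. The bottom shelf rests on the floor (its underside at z = 0) and the clear gap between one shelf's top and the next shelf's underside is 260 mm.


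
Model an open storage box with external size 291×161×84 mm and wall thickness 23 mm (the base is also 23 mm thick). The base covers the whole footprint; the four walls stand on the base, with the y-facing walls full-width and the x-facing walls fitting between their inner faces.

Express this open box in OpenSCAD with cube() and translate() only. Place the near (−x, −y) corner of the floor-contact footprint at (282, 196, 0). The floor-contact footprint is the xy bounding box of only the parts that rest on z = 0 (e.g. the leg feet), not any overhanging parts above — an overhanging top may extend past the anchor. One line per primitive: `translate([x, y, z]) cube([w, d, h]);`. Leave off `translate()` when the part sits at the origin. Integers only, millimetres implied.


translate([282, 196, 0]) cube([291, 161, 23]);
translate([282, 196, 23]) cube([291, 23, 61]);
translate([282, 334, 23]) cube([291, 23, 61]);
translate([282, 219, 23]) cube([23, 115, 61]);
translate([550, 219, 23]) cube([23, 115, 61]);


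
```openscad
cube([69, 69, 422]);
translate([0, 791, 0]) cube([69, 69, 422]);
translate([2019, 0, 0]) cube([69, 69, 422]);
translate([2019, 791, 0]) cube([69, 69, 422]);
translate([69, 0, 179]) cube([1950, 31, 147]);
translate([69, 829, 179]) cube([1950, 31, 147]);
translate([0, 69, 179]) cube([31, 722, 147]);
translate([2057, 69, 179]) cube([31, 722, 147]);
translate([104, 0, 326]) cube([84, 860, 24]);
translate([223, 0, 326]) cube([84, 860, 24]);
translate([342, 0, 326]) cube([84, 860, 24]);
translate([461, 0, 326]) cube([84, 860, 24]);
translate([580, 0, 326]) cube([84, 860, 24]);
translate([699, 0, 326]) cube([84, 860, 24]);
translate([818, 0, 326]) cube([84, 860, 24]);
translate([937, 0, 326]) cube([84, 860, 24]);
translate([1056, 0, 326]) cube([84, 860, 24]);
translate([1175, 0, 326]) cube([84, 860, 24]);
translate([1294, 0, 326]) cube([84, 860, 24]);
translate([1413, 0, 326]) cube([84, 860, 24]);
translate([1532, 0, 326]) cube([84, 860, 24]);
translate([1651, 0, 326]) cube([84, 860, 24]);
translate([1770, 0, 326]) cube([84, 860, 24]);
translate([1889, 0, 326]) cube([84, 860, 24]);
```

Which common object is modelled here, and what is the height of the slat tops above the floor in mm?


A bed frame. The slat-top height is 350 mm.

Four posts, four rails, and a row of slats — a bed frame. Slats sit on the rails at z = 179 + 147 = 326; with slat thickness 24, the top is 350 mm.


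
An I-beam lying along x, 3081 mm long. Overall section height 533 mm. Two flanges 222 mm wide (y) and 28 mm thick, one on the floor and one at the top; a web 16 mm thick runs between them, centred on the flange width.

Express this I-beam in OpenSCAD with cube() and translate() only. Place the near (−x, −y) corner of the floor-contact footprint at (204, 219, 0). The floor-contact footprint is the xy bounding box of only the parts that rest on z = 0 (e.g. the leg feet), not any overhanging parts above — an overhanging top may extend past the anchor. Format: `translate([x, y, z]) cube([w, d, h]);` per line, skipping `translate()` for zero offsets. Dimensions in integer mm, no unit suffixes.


translate([204, 219, 0]) cube([3081, 222, 28]);
translate([204, 322, 28]) cube([3081, 16, 477]);
translate([204, 219, 505]) cube([3081, 222, 28]);


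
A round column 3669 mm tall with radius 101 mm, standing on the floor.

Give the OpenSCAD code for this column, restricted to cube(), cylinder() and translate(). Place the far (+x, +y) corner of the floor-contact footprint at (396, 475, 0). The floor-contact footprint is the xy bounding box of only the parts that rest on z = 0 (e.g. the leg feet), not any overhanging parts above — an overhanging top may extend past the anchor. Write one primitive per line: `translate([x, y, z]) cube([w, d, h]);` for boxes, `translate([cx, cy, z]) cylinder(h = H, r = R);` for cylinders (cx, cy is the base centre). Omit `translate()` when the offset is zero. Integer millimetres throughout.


translate([295, 374, 0]) cylinder(h = 3669, r = 101);


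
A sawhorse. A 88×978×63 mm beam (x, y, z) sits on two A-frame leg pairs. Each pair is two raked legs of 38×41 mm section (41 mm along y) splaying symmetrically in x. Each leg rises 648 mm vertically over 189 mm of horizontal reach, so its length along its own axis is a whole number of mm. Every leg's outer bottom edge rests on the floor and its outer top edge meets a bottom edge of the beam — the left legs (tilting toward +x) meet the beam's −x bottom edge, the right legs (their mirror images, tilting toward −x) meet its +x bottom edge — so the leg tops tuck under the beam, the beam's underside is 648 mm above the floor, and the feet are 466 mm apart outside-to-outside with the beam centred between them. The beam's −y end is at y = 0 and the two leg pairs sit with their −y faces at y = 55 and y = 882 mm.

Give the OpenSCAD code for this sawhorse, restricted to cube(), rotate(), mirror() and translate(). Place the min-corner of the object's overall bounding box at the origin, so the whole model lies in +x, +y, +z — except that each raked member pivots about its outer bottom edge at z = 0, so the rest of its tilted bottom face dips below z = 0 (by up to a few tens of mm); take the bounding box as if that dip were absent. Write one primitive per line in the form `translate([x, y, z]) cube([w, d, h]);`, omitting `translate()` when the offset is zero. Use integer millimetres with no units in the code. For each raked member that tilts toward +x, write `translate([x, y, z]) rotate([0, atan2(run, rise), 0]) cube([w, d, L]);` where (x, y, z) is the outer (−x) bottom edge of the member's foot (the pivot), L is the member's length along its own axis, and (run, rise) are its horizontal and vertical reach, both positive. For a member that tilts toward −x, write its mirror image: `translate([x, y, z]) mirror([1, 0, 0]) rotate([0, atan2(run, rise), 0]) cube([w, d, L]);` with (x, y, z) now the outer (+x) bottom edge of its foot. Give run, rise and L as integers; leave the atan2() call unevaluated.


translate([189, 0, 648]) cube([88, 978, 63]);
translate([0, 55, 0]) rotate([0, atan2(189, 648), 0]) cube([38, 41, 675]);
translate([466, 55, 0]) mirror([1, 0, 0]) rotate([0, atan2(189, 648), 0]) cube([38, 41, 675]);
translate([0, 882, 0]) rotate([0, atan2(189, 648), 0]) cube([38, 41, 675]);
translate([466, 882, 0]) mirror([1, 0, 0]) rotate([0, atan2(189, 648), 0]) cube([38, 41, 675]);
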